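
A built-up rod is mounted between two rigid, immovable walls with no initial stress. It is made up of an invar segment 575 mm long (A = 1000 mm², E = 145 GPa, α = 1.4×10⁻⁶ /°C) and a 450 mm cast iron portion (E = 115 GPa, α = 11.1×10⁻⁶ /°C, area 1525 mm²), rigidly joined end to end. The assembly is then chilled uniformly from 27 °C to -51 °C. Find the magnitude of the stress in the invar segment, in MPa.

If the supports were absent, the total length change would be Σ αᵢΔT Lᵢ = 1.4×10⁻⁶×78×575 + 11.1×10⁻⁶×78×450 = 0.4524 mm.
The walls prevent any net length change, so an axial force P (same in every segment) develops. Compatibility: P · Σ Lᵢ/(AᵢEᵢ) = δ_free.
The series flexibility is Σ Lᵢ/(AᵢEᵢ) = 575/(1000×145×10³) + 450/(1525×115×10³) = 6.531×10⁻⁶ mm/N.
So P = 0.4524 / 6.531×10⁻⁶ = 69.26 kN, tensile.
σ_{invar} = P / A = 69260 / 1000 = 69.26 MPa.

σ ≈ 69.3 MPa (tensile)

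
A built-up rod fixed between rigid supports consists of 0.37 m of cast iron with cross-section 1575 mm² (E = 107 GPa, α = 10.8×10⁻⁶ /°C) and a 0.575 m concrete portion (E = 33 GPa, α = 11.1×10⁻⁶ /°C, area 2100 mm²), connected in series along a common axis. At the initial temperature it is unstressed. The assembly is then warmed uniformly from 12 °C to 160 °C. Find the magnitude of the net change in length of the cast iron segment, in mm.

With the walls removed the bar would change length by δ_free = Σ αᵢΔT Lᵢ = 10.8×10⁻⁶×148×370 + 11.1×10⁻⁶×148×575 = 1.536 mm.
Since the ends are fixed, an axial force P builds up, equal in every segment, with P · Σ Lᵢ/(AᵢEᵢ) = δ_free.
The series flexibility is Σ Lᵢ/(AᵢEᵢ) = 370/(1575×107×10³) + 575/(2100×33×10³) = 1.049×10⁻⁵ mm/N.
P = 1.536 / 1.049×10⁻⁵ = 146400 N = 146.4 kN, compressive.
For the cast iron segment, free thermal change = 10.8×10⁻⁶×148×370 = 0.5914 mm and elastic change from P = 146400×370/(1575×107×10³) = 0.3214 mm; these oppose, so the net change is 0.27 mm (segment lengthens).

|ΔL| ≈ 0.27 mm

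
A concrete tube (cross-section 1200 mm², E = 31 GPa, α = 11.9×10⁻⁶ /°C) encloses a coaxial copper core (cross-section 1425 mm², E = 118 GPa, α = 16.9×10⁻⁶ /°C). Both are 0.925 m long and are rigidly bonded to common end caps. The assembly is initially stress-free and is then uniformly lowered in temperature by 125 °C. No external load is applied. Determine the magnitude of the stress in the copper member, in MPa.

The copper has the larger α, so on cooling it would change length more than the concrete if both were free. The rigid plates force a common final length, so the copper is put into tension and the concrete into compression, with equal and opposite forces P (no external load).
Equating the net (thermal + elastic) strains gives |α₁ − α₂|·ΔT = P·[1/(A₁E₁) + 1/(A₂E₂)].
|α₁ − α₂|·ΔT = 5×10⁻⁶ × 125 = 0.000625.
1/(A₁E₁) + 1/(A₂E₂) = 1/(1200×31×10³) + 1/(1425×118×10³) = 3.283×10⁻⁸ N⁻¹.
So P = 0.000625 / 3.283×10⁻⁸ = 19.04 kN.
σ_{copper} = P/A₂ = 19040/1425 = 13.36 MPa, tensile.

σ ≈ 13.4 MPa (tensile)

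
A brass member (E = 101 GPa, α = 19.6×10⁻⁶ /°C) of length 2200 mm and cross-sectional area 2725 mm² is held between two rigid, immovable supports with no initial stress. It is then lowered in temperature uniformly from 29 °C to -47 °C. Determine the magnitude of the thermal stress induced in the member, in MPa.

σ ≈ 150 MPa (tensile)

With length fixed, the mechanical strain must cancel the thermal strain αΔT = 19.6×10⁻⁶ × 76 = 1489.6×10⁻⁶.
Hence σ = E·αΔT = 101×10³ × 1489.6×10⁻⁶ = 150.4 MPa, tensile.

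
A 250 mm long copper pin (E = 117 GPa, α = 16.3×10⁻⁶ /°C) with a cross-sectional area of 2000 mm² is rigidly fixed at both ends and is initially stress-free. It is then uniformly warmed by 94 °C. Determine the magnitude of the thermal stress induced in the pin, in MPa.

σ ≈ 179 MPa (compressive)

The supports are rigid, so the total axial strain is zero. The restrained thermal strain is ε = αΔT = 16.3×10⁻⁶ × 94 = 1532.2×10⁻⁶.
Hence σ = E·αΔT = 117×10³ × 1532.2×10⁻⁶ = 179.3 MPa, compressive.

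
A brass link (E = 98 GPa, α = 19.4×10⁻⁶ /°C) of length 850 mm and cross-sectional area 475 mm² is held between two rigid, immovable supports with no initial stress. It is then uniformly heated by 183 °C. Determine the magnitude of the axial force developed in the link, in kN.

With zero net strain, σ = E·αΔT = 98 GPa × 19.4×10⁻⁶ × 183 = 347.9 MPa.
P = AEαΔT = 475 × 98×10³ × 19.4×10⁻⁶ × 183 = 165.3 kN (compressive).

P ≈ 165 kN (compressive)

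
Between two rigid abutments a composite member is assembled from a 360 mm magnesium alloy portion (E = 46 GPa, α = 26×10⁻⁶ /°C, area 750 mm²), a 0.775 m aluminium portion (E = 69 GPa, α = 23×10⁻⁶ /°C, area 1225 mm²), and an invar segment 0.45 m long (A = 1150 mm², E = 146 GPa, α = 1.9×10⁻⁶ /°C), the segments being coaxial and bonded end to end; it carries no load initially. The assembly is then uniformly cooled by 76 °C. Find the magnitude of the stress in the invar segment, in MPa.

Free thermal contraction of the whole bar: Σ αᵢΔT Lᵢ = 26×10⁻⁶×76×360 + 23×10⁻⁶×76×775 + 1.9×10⁻⁶×76×450 = 2.131 mm.
The walls prevent any net length change, so an axial force P (same in every segment) develops. Compatibility: P · Σ Lᵢ/(AᵢEᵢ) = δ_free.
The series flexibility is Σ Lᵢ/(AᵢEᵢ) = 360/(750×46×10³) + 775/(1225×69×10³) + 450/(1150×146×10³) = 2.228×10⁻⁵ mm/N.
So P = 2.131 / 2.228×10⁻⁵ = 95.63 kN, tensile.
σ_{invar} = P / A = 95630 / 1150 = 83.16 MPa.

σ ≈ 83.2 MPa (tensile)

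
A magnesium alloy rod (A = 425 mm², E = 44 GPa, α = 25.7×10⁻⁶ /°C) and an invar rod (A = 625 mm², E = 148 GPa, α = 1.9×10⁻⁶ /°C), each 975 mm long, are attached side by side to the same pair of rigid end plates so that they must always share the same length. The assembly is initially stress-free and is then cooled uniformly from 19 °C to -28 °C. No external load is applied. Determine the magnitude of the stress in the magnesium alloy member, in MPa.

Equilibrium of a rigid end plate with no external load gives equal and opposite internal forces ±P in the two members. Since α_{magnesium alloy} > α_{invar}, cooling drives the magnesium alloy into tension and the invar into compression.
Setting the final lengths equal and cancelling L: (α₁ − α₂)ΔT = P/(A₁E₁) + P/(A₂E₂).
|α₁ − α₂|·ΔT = 23.8×10⁻⁶ × 47 = 0.001119.
1/(A₁E₁) + 1/(A₂E₂) = 1/(425×44×10³) + 1/(625×148×10³) = 6.429×10⁻⁸ N⁻¹.
So P = 0.001119 / 6.429×10⁻⁸ = 17.4 kN.
σ_{magnesium alloy} = P/A₁ = 17400/425 = 40.94 MPa, tensile.

σ ≈ 40.9 MPa (tensile)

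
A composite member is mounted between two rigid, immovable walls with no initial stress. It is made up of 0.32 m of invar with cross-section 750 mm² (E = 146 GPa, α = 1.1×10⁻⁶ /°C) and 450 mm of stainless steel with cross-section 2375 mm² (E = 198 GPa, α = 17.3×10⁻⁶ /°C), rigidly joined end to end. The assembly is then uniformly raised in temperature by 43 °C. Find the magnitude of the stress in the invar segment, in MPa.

σ ≈ 120 MPa (compressive)

If the supports were absent, the total length change would be Σ αᵢΔT Lᵢ = 1.1×10⁻⁶×43×320 + 17.3×10⁻⁶×43×450 = 0.3499 mm.
The walls prevent any net length change, so an axial force P (same in every segment) develops. Compatibility: P · Σ Lᵢ/(AᵢEᵢ) = δ_free.
Σ Lᵢ/(AᵢEᵢ) = 320/(750×146×10³) + 450/(2375×198×10³) = 3.879×10⁻⁶ mm/N.
So P = 0.3499 / 3.879×10⁻⁶ = 90.19 kN, compressive.
σ_{invar} = P / A = 90190 / 750 = 120.3 MPa.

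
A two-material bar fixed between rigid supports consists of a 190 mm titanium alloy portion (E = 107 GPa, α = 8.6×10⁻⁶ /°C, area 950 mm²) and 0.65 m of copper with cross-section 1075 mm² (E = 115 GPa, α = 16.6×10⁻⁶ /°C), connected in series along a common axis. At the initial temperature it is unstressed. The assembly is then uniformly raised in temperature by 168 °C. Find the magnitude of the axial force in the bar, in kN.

Free thermal expansion of the whole bar: Σ αᵢΔT Lᵢ = 8.6×10⁻⁶×168×190 + 16.6×10⁻⁶×168×650 = 2.087 mm.
The walls prevent any net length change, so an axial force P (same in every segment) develops. Compatibility: P · Σ Lᵢ/(AᵢEᵢ) = δ_free.
Σ Lᵢ/(AᵢEᵢ) = 190/(950×107×10³) + 650/(1075×115×10³) = 7.127×10⁻⁶ mm/N.
So P = 2.087 / 7.127×10⁻⁶ = 292.9 kN, compressive.

P ≈ 293 kN (compressive)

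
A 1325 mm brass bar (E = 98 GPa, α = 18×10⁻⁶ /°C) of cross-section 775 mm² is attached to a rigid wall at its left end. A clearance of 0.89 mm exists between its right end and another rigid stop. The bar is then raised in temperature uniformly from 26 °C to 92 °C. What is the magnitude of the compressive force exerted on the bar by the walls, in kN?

Unrestrained expansion: δ_free = αΔT L = 18×10⁻⁶ × 66 × 1325 = 1.574 mm.
This exceeds the 0.89 mm gap, so the wall pushes back. The portion of expansion that must be recovered elastically is δ_free − gap = 1.574 − 0.89 = 0.6841 mm.
So σ = E(δ_free − g)/L = 98×10³ × 0.6841/1325 = 50.6 MPa.
P = σA = 50.6 × 775 = 39.21 kN.

P ≈ 39.2 kN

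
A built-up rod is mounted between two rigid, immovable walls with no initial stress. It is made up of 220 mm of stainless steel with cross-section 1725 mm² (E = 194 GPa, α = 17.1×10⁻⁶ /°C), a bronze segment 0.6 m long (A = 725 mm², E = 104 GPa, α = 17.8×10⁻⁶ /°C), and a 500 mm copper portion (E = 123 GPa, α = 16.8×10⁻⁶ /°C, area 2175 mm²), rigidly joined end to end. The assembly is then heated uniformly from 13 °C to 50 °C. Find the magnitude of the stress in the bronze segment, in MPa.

σ ≈ 111 MPa (compressive)

With the walls removed the bar would change length by δ_free = Σ αᵢΔT Lᵢ = 17.1×10⁻⁶×37×220 + 17.8×10⁻⁶×37×600 + 16.8×10⁻⁶×37×500 = 0.8452 mm.
Since the ends are fixed, an axial force P builds up, equal in every segment, with P · Σ Lᵢ/(AᵢEᵢ) = δ_free.
Σ Lᵢ/(AᵢEᵢ) = 220/(1725×194×10³) + 600/(725×104×10³) + 500/(2175×123×10³) = 1.048×10⁻⁵ mm/N.
P = 0.8452 / 1.048×10⁻⁵ = 80610 N = 80.61 kN, compressive.
σ_{bronze} = P / A = 80610 / 725 = 111.2 MPa.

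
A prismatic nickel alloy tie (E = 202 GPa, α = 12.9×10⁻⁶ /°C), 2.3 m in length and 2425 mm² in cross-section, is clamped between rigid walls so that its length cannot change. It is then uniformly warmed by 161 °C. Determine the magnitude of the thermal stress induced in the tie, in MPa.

σ ≈ 420 MPa (compressive)

With length fixed, the mechanical strain must cancel the thermal strain αΔT = 12.9×10⁻⁶ × 161 = 2076.9×10⁻⁶.
σ = EαΔT = 202×10³ × 12.9×10⁻⁶ × 161 = 419.5 MPa (compressive; the tie is trying to expand).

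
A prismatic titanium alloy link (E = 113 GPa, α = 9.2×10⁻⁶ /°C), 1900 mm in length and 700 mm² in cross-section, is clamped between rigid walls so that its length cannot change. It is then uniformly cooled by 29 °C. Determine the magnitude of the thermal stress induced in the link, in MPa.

σ ≈ 30.1 MPa (tensile)

The supports are rigid, so the total axial strain is zero. The restrained thermal strain is ε = αΔT = 9.2×10⁻⁶ × 29 = 266.8×10⁻⁶.
The stress required to suppress this strain is σ = Eε = 113×10³ × 266.8×10⁻⁶ = 30.15 MPa, tensile since the link is trying to contract.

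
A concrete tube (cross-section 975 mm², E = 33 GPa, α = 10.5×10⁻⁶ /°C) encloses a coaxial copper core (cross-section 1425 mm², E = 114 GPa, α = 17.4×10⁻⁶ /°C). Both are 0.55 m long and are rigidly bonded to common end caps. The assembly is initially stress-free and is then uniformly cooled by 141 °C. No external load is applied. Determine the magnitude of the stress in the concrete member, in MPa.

σ ≈ 26.8 MPa (compressive)

The copper has the larger α, so on cooling it would change length more than the concrete if both were free. The rigid plates force a common final length, so the copper is put into tension and the concrete into compression, with equal and opposite forces P (no external load).
Equating the net (thermal + elastic) strains gives |α₁ − α₂|·ΔT = P·[1/(A₁E₁) + 1/(A₂E₂)].
|α₁ − α₂|·ΔT = 6.9×10⁻⁶ × 141 = 0.0009729.
1/(A₁E₁) + 1/(A₂E₂) = 1/(975×33×10³) + 1/(1425×114×10³) = 3.724×10⁻⁸ N⁻¹.
P = 0.0009729 / 3.724×10⁻⁸ = 26130 N = 26.13 kN.
σ_{concrete} = P/A₁ = 26130/975 = 26.8 MPa, compressive.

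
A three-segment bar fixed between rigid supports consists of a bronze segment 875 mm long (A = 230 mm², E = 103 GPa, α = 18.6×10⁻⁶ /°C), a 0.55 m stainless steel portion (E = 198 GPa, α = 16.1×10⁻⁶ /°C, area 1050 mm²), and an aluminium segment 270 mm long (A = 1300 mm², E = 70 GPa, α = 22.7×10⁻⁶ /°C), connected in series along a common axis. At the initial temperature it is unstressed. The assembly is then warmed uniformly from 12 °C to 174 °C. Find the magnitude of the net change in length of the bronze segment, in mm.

With the walls removed the bar would change length by δ_free = Σ αᵢΔT Lᵢ = 18.6×10⁻⁶×162×875 + 16.1×10⁻⁶×162×550 + 22.7×10⁻⁶×162×270 = 5.064 mm.
The rigid supports impose zero overall length change; the single axial force P common to all segments must satisfy P Σ Lᵢ/(AᵢEᵢ) = δ_free.
The series flexibility is Σ Lᵢ/(AᵢEᵢ) = 875/(230×103×10³) + 550/(1050×198×10³) + 270/(1300×70×10³) = 4.255×10⁻⁵ mm/N.
P = 5.064 / 4.255×10⁻⁵ = 119000 N = 119 kN, compressive.
For the bronze segment, free thermal change = 18.6×10⁻⁶×162×875 = 2.637 mm and elastic change from P = 119000×875/(230×103×10³) = 4.396 mm; these oppose, so the net change is 1.76 mm (segment shortens).

|ΔL| ≈ 1.76 mm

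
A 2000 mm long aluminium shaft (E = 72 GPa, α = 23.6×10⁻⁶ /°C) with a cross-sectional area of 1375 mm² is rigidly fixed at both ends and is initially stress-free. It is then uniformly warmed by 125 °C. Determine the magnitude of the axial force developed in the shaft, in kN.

The ends cannot move, so σ = EαΔT = 72×10³ × 23.6×10⁻⁶ × 125 = 212.4 MPa.
Axial force P = σA = 212.4 × 1375 = 292000 N = 292 kN, compressive.

P ≈ 292 kN (compressive)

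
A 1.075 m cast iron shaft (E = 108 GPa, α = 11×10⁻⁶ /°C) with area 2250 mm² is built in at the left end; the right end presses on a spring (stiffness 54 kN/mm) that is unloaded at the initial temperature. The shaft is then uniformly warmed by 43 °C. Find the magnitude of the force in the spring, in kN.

The unrestrained thermal change is αΔT L = 11×10⁻⁶ × 43 × 1075 = 0.5085 mm.
Let P be the compressive force at the spring. The shaft shortens elastically by PL/(AE) and the spring compresses by P/k; together these equal δ_free.
P [ L/(AE) + 1/k ] = δ_free → P [ 1075/(2250×108×10³) + 1/(54×10³) ] = 0.5085.
P = 0.5085 / 2.294×10⁻⁵ = 22160 N.

P ≈ 22.2 kN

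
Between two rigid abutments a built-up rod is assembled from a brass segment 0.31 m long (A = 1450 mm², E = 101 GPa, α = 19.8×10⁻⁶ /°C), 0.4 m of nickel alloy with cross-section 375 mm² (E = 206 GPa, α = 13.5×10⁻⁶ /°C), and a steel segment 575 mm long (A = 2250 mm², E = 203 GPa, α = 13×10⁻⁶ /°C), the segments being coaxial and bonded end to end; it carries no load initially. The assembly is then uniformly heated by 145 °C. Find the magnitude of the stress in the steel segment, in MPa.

With the walls removed the bar would change length by δ_free = Σ αᵢΔT Lᵢ = 19.8×10⁻⁶×145×310 + 13.5×10⁻⁶×145×400 + 13×10⁻⁶×145×575 = 2.757 mm.
The walls prevent any net length change, so an axial force P (same in every segment) develops. Compatibility: P · Σ Lᵢ/(AᵢEᵢ) = δ_free.
Σ Lᵢ/(AᵢEᵢ) = 310/(1450×101×10³) + 400/(375×206×10³) + 575/(2250×203×10³) = 8.554×10⁻⁶ mm/N.
So P = 2.757 / 8.554×10⁻⁶ = 322.3 kN, compressive.
σ_{steel} = P / A = 322300 / 2250 = 143.2 MPa.

σ ≈ 143 MPa (compressive)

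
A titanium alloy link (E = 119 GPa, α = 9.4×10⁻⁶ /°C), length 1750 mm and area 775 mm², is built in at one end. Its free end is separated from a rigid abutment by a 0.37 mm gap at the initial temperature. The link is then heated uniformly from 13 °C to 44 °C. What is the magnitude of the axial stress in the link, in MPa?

σ ≈ 9.52 MPa (compressive)

If the wall were absent the link would grow by αΔT L = 9.4×10⁻⁶ × 31 × 1750 = 0.51 mm.
The gap closes (δ_free > 0.37 mm) and the wall then resists a further 0.51 − 0.37 = 0.14 mm of expansion.
So σ = E(δ_free − g)/L = 119×10³ × 0.14/1750 = 9.517 MPa.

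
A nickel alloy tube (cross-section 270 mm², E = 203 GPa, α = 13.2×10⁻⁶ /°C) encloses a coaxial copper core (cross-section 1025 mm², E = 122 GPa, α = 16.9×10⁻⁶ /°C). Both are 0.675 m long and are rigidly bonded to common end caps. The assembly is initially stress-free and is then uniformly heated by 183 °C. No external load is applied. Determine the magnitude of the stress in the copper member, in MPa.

σ ≈ 25.2 MPa (compressive)

Equilibrium of a rigid end plate with no external load gives equal and opposite internal forces ±P in the two members. Since α_{copper} > α_{nickel alloy}, heating drives the copper into compression and the nickel alloy into tension.
Equating the net (thermal + elastic) strains gives |α₁ − α₂|·ΔT = P·[1/(A₁E₁) + 1/(A₂E₂)].
|α₁ − α₂|·ΔT = 3.7×10⁻⁶ × 183 = 0.0006771.
1/(A₁E₁) + 1/(A₂E₂) = 1/(270×203×10³) + 1/(1025×122×10³) = 2.624×10⁻⁸ N⁻¹.
So P = 0.0006771 / 2.624×10⁻⁸ = 25.8 kN.
σ_{copper} = P/A₂ = 25800/1025 = 25.17 MPa, compressive.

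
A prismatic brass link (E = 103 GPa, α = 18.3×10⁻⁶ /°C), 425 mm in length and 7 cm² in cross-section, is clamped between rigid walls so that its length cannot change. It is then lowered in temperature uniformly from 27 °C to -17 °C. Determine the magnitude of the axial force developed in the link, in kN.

Full restraint means ε = 0, so the stress is σ = EαΔT = 103×10³ × 18.3×10⁻⁶ × 44 = 82.94 MPa.
Then P = σA = 82.94 × 700 mm² = 58.05 kN, tensile.

P ≈ 58.1 kN (tensile)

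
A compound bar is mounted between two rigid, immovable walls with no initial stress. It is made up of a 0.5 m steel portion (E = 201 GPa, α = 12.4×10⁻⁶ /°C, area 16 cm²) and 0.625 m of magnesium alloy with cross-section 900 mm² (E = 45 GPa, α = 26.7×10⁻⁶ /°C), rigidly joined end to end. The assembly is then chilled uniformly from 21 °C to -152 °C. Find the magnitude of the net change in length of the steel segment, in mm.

Free thermal contraction of the whole bar: Σ αᵢΔT Lᵢ = 12.4×10⁻⁶×173×500 + 26.7×10⁻⁶×173×625 = 3.96 mm.
The rigid supports impose zero overall length change; the single axial force P common to all segments must satisfy P Σ Lᵢ/(AᵢEᵢ) = δ_free.
The series flexibility is Σ Lᵢ/(AᵢEᵢ) = 500/(1600×201×10³) + 625/(900×45×10³) = 1.699×10⁻⁵ mm/N.
So P = 3.96 / 1.699×10⁻⁵ = 233.1 kN, tensile.
For the steel segment, free thermal change = 12.4×10⁻⁶×173×500 = 1.073 mm and elastic change from P = 233100×500/(1600×201×10³) = 0.3624 mm; these oppose, so the net change is 0.71 mm (segment shortens).

|ΔL| ≈ 0.71 mm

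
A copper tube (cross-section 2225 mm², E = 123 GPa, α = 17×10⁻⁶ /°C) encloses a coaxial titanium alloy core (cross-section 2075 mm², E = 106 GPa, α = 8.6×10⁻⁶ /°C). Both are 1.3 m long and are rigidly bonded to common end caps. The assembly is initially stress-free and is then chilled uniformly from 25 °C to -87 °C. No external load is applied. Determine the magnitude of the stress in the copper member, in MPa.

Equilibrium of a rigid end plate with no external load gives equal and opposite internal forces ±P in the two members. Since α_{copper} > α_{titanium alloy}, cooling drives the copper into tension and the titanium alloy into compression.
Compatibility of the two members (thermal + elastic change equal): (α₁ − α₂)ΔT = P·[1/(A₁E₁) + 1/(A₂E₂)].
|α₁ − α₂|·ΔT = 8.4×10⁻⁶ × 112 = 0.0009408.
1/(A₁E₁) + 1/(A₂E₂) = 1/(2225×123×10³) + 1/(2075×106×10³) = 8.2×10⁻⁹ N⁻¹.
P = 0.0009408 / 8.2×10⁻⁹ = 114700 N = 114.7 kN.
σ_{copper} = P/A₁ = 114700/2225 = 51.56 MPa, tensile.

σ ≈ 51.6 MPa (tensile)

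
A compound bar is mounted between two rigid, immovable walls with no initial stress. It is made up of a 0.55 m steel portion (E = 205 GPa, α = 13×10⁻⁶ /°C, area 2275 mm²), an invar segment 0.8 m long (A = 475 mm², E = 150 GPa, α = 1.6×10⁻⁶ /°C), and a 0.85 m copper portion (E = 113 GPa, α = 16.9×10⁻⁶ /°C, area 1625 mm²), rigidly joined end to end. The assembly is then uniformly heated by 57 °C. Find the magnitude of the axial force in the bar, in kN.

P ≈ 76.3 kN (compressive)

Free thermal expansion of the whole bar: Σ αᵢΔT Lᵢ = 13×10⁻⁶×57×550 + 1.6×10⁻⁶×57×800 + 16.9×10⁻⁶×57×850 = 1.299 mm.
The rigid supports impose zero overall length change; the single axial force P common to all segments must satisfy P Σ Lᵢ/(AᵢEᵢ) = δ_free.
Σ Lᵢ/(AᵢEᵢ) = 550/(2275×205×10³) + 800/(475×150×10³) + 850/(1625×113×10³) = 1.704×10⁻⁵ mm/N.
So P = 1.299 / 1.704×10⁻⁵ = 76.27 kN, compressive.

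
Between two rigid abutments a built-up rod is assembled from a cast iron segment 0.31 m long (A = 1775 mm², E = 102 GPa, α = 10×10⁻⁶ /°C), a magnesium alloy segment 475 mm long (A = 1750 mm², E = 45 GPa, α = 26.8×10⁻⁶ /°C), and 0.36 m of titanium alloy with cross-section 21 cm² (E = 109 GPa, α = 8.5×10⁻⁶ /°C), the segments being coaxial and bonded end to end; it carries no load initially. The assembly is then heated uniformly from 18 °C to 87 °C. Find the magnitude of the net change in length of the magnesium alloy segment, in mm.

|ΔL| ≈ 0.0345 mm

With the walls removed the bar would change length by δ_free = Σ αᵢΔT Lᵢ = 10×10⁻⁶×69×310 + 26.8×10⁻⁶×69×475 + 8.5×10⁻⁶×69×360 = 1.303 mm.
Since the ends are fixed, an axial force P builds up, equal in every segment, with P · Σ Lᵢ/(AᵢEᵢ) = δ_free.
The series flexibility is Σ Lᵢ/(AᵢEᵢ) = 310/(1775×102×10³) + 475/(1750×45×10³) + 360/(2100×109×10³) = 9.317×10⁻⁶ mm/N.
So P = 1.303 / 9.317×10⁻⁶ = 139.9 kN, compressive.
For the magnesium alloy segment, free thermal change = 26.8×10⁻⁶×69×475 = 0.8784 mm and elastic change from P = 139900×475/(1750×45×10³) = 0.8438 mm; these oppose, so the net change is 0.0345 mm (segment lengthens).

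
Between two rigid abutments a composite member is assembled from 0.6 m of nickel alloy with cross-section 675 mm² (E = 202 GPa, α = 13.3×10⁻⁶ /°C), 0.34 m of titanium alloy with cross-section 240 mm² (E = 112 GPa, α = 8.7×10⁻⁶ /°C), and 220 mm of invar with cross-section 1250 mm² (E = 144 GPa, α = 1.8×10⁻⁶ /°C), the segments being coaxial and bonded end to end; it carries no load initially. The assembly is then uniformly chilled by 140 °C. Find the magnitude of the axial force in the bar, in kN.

With the walls removed the bar would change length by δ_free = Σ αᵢΔT Lᵢ = 13.3×10⁻⁶×140×600 + 8.7×10⁻⁶×140×340 + 1.8×10⁻⁶×140×220 = 1.587 mm.
Since the ends are fixed, an axial force P builds up, equal in every segment, with P · Σ Lᵢ/(AᵢEᵢ) = δ_free.
Σ Lᵢ/(AᵢEᵢ) = 600/(675×202×10³) + 340/(240×112×10³) + 220/(1250×144×10³) = 1.827×10⁻⁵ mm/N.
So P = 1.587 / 1.827×10⁻⁵ = 86.84 kN, tensile.

P ≈ 86.8 kN (tensile)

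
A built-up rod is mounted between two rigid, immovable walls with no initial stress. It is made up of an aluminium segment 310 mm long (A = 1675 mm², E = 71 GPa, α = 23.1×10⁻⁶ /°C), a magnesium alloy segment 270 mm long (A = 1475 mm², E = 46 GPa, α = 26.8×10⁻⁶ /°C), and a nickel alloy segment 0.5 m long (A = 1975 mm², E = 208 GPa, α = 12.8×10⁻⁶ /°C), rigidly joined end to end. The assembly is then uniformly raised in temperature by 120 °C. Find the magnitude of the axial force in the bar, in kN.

P ≈ 320 kN (compressive)

With the walls removed the bar would change length by δ_free = Σ αᵢΔT Lᵢ = 23.1×10⁻⁶×120×310 + 26.8×10⁻⁶×120×270 + 12.8×10⁻⁶×120×500 = 2.496 mm.
The walls prevent any net length change, so an axial force P (same in every segment) develops. Compatibility: P · Σ Lᵢ/(AᵢEᵢ) = δ_free.
The series flexibility is Σ Lᵢ/(AᵢEᵢ) = 310/(1675×71×10³) + 270/(1475×46×10³) + 500/(1975×208×10³) = 7.803×10⁻⁶ mm/N.
So P = 2.496 / 7.803×10⁻⁶ = 319.8 kN, compressive.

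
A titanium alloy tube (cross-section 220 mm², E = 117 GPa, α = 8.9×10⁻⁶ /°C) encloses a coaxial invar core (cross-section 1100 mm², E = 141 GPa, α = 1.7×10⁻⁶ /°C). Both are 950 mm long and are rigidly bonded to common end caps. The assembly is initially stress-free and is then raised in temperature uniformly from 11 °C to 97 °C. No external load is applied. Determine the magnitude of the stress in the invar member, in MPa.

The titanium alloy has the larger α, so on heating it would change length more than the invar if both were free. The rigid plates force a common final length, so the titanium alloy is put into compression and the invar into tension, with equal and opposite forces P (no external load).
Setting the final lengths equal and cancelling L: (α₁ − α₂)ΔT = P/(A₁E₁) + P/(A₂E₂).
|α₁ − α₂|·ΔT = 7.2×10⁻⁶ × 86 = 0.0006192.
1/(A₁E₁) + 1/(A₂E₂) = 1/(220×117×10³) + 1/(1100×141×10³) = 4.53×10⁻⁸ N⁻¹.
So P = 0.0006192 / 4.53×10⁻⁸ = 13.67 kN.
σ_{invar} = P/A₂ = 13670/1100 = 12.43 MPa, tensile.

σ ≈ 12.4 MPa (tensile)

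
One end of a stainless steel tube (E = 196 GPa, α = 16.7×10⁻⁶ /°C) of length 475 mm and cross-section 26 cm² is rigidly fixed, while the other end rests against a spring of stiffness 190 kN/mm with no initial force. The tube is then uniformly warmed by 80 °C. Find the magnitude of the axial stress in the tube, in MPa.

σ ≈ 39.4 MPa (compressive)

The unrestrained thermal change is αΔT L = 16.7×10⁻⁶ × 80 × 475 = 0.6346 mm.
Let P be the compressive force at the spring. The tube shortens elastically by PL/(AE) and the spring compresses by P/k; together these equal δ_free.
So P = δ_free / [L/(AE) + 1/k] = 0.6346 / [ 475/(2600×196×10³) + 1/(190×10³) ].
P = 0.6346 / 6.195×10⁻⁶ = 102400 N.
σ = P/A = 102400/2600 = 39.4 MPa.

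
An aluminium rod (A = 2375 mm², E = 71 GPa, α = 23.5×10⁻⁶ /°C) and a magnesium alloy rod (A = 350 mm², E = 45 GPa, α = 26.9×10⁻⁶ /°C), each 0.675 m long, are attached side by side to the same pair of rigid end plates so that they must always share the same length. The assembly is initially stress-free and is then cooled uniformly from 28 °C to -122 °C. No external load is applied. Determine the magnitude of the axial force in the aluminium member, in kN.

Both members must finish at the same length. With the larger α, the magnesium alloy tends to over-contract; the plates restrain it, putting the magnesium alloy in tension and the aluminium in compression. With no external load the two internal forces are equal and opposite, magnitude P.
Compatibility of the two members (thermal + elastic change equal): (α₁ − α₂)ΔT = P·[1/(A₁E₁) + 1/(A₂E₂)].
|α₁ − α₂|·ΔT = 3.4×10⁻⁶ × 150 = 0.00051.
1/(A₁E₁) + 1/(A₂E₂) = 1/(2375×71×10³) + 1/(350×45×10³) = 6.942×10⁻⁸ N⁻¹.
P = 0.00051 / 6.942×10⁻⁸ = 7346 N = 7.346 kN.

P ≈ 7.35 kN (compressive in the aluminium)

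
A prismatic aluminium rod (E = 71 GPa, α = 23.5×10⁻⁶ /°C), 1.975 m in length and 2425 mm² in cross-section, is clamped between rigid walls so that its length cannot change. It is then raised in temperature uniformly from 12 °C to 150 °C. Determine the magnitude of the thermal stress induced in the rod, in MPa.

With length fixed, the mechanical strain must cancel the thermal strain αΔT = 23.5×10⁻⁶ × 138 = 3243×10⁻⁶.
σ = EαΔT = 71×10³ × 23.5×10⁻⁶ × 138 = 230.3 MPa (compressive; the rod is trying to expand).

σ ≈ 230 MPa (compressive)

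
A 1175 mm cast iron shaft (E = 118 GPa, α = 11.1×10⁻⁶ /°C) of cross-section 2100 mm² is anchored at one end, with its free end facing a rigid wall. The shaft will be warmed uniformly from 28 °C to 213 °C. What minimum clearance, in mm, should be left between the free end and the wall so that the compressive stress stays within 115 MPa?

Free expansion if unrestrained: δ_free = αΔT L = 11.1×10⁻⁶ × 185 × 1175 = 2.413 mm.
At the allowable stress the elastic shortening the wall may impose is σL/E = 115 × 1175 / (118×10³) = 1.145 mm.
The gap must absorb the remainder: g_min = 2.413 − 1.145 = 1.268 mm.

g ≈ 1.27 mm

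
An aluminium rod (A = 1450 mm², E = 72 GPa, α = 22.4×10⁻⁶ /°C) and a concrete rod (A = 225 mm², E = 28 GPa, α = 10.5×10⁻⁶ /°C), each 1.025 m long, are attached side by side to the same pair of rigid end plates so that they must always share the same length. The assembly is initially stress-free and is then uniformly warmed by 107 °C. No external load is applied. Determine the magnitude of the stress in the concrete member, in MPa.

σ ≈ 33.6 MPa (tensile)

Both members must finish at the same length. With the larger α, the aluminium tends to over-expand; the plates restrain it, putting the aluminium in compression and the concrete in tension. With no external load the two internal forces are equal and opposite, magnitude P.
Compatibility of the two members (thermal + elastic change equal): (α₁ − α₂)ΔT = P·[1/(A₁E₁) + 1/(A₂E₂)].
|α₁ − α₂|·ΔT = 11.9×10⁻⁶ × 107 = 0.001273.
1/(A₁E₁) + 1/(A₂E₂) = 1/(1450×72×10³) + 1/(225×28×10³) = 1.683×10⁻⁷ N⁻¹.
So P = 0.001273 / 1.683×10⁻⁷ = 7.565 kN.
σ_{concrete} = P/A₂ = 7565/225 = 33.62 MPa, tensile.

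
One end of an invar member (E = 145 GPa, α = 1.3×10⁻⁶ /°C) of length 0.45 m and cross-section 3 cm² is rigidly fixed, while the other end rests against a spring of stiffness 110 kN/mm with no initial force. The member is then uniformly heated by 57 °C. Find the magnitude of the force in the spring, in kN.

If the spring were absent the member would lengthen by αΔT L = 1.3×10⁻⁶ × 57 × 450 = 0.03334 mm.
Let P be the compressive force at the spring. The member shortens elastically by PL/(AE) and the spring compresses by P/k; together these equal δ_free.
P [ L/(AE) + 1/k ] = δ_free → P [ 450/(300×145×10³) + 1/(110×10³) ] = 0.03334.
P = 0.03334 / 1.944×10⁻⁵ = 1716 N.

P ≈ 1.72 kN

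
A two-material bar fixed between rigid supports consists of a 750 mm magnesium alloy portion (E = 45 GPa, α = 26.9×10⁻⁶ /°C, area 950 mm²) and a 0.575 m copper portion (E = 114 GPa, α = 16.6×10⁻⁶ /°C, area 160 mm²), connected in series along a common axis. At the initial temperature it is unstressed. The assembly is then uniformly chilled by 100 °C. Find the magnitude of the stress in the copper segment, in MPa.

Free thermal contraction of the whole bar: Σ αᵢΔT Lᵢ = 26.9×10⁻⁶×100×750 + 16.6×10⁻⁶×100×575 = 2.972 mm.
The walls prevent any net length change, so an axial force P (same in every segment) develops. Compatibility: P · Σ Lᵢ/(AᵢEᵢ) = δ_free.
The series flexibility is Σ Lᵢ/(AᵢEᵢ) = 750/(950×45×10³) + 575/(160×114×10³) = 4.907×10⁻⁵ mm/N.
Hence P = δ_free / Σ(L/AE) = 2.972/4.907×10⁻⁵ = 60.57 kN (tensile).
σ_{copper} = P / A = 60570 / 160 = 378.6 MPa.

σ ≈ 379 MPa (tensile)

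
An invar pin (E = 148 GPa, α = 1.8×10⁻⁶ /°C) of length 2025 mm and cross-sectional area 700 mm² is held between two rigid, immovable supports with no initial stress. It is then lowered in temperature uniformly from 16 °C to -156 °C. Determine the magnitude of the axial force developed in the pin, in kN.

Full restraint means ε = 0, so the stress is σ = EαΔT = 148×10³ × 1.8×10⁻⁶ × 172 = 45.82 MPa.
Axial force P = σA = 45.82 × 700 = 32070 N = 32.07 kN, tensile.

P ≈ 32.1 kN (tensile)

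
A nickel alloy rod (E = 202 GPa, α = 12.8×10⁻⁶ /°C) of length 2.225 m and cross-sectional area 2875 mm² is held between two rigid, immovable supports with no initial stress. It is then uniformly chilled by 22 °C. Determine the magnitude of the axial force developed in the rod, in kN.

P ≈ 164 kN (tensile)

Full restraint means ε = 0, so the stress is σ = EαΔT = 202×10³ × 12.8×10⁻⁶ × 22 = 56.88 MPa.
P = AEαΔT = 2875 × 202×10³ × 12.8×10⁻⁶ × 22 = 163.5 kN (tensile).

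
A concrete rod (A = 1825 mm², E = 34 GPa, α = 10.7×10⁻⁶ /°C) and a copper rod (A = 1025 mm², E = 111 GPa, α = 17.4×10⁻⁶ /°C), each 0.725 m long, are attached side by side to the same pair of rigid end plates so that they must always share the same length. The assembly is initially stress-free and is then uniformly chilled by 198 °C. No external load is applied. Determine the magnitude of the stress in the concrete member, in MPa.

Equilibrium of a rigid end plate with no external load gives equal and opposite internal forces ±P in the two members. Since α_{copper} > α_{concrete}, cooling drives the copper into tension and the concrete into compression.
Setting the final lengths equal and cancelling L: (α₁ − α₂)ΔT = P/(A₁E₁) + P/(A₂E₂).
|α₁ − α₂|·ΔT = 6.7×10⁻⁶ × 198 = 0.001327.
1/(A₁E₁) + 1/(A₂E₂) = 1/(1825×34×10³) + 1/(1025×111×10³) = 2.491×10⁻⁸ N⁻¹.
P = 0.001327 / 2.491×10⁻⁸ = 53270 N = 53.27 kN.
σ_{concrete} = P/A₁ = 53270/1825 = 29.19 MPa, compressive.

σ ≈ 29.2 MPa (compressive)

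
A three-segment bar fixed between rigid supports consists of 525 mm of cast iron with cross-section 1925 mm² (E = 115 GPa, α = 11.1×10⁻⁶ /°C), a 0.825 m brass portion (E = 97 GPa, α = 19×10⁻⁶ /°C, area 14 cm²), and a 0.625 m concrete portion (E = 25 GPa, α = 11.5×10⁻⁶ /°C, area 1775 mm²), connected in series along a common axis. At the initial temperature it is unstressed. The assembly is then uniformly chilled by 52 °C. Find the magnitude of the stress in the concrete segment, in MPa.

With the walls removed the bar would change length by δ_free = Σ αᵢΔT Lᵢ = 11.1×10⁻⁶×52×525 + 19×10⁻⁶×52×825 + 11.5×10⁻⁶×52×625 = 1.492 mm.
Since the ends are fixed, an axial force P builds up, equal in every segment, with P · Σ Lᵢ/(AᵢEᵢ) = δ_free.
Σ Lᵢ/(AᵢEᵢ) = 525/(1925×115×10³) + 825/(1400×97×10³) + 625/(1775×25×10³) = 2.253×10⁻⁵ mm/N.
P = 1.492 / 2.253×10⁻⁵ = 66210 N = 66.21 kN, tensile.
σ_{concrete} = P / A = 66210 / 1775 = 37.3 MPa.

σ ≈ 37.3 MPa (tensile)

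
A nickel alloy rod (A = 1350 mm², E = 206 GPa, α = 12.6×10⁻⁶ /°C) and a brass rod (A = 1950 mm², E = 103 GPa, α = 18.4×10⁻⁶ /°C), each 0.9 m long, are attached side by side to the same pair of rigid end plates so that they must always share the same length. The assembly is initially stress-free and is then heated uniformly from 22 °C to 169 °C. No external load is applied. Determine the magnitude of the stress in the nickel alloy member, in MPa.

The brass has the larger α, so on heating it would change length more than the nickel alloy if both were free. The rigid plates force a common final length, so the brass is put into compression and the nickel alloy into tension, with equal and opposite forces P (no external load).
Compatibility of the two members (thermal + elastic change equal): (α₁ − α₂)ΔT = P·[1/(A₁E₁) + 1/(A₂E₂)].
|α₁ − α₂|·ΔT = 5.8×10⁻⁶ × 147 = 0.0008526.
1/(A₁E₁) + 1/(A₂E₂) = 1/(1350×206×10³) + 1/(1950×103×10³) = 8.575×10⁻⁹ N⁻¹.
So P = 0.0008526 / 8.575×10⁻⁹ = 99.43 kN.
σ_{nickel alloy} = P/A₁ = 99430/1350 = 73.65 MPa, tensile.

σ ≈ 73.7 MPa (tensile)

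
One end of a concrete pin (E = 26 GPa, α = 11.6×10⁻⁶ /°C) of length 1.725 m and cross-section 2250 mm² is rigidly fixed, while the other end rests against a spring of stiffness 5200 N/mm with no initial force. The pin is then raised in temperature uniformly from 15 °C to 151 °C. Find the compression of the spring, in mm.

δ ≈ 2.36 mm

Free thermal expansion: δ_free = αΔT L = 11.6×10⁻⁶ × 136 × 1725 = 2.721 mm.
With a force P in the spring, the elastic change of the pin is PL/(AE) and that of the spring is P/k; compatibility requires their sum to equal δ_free.
So P = δ_free / [L/(AE) + 1/k] = 2.721 / [ 1725/(2250×26×10³) + 1/(5200) ].
P = 2.721 / 0.0002218 = 12270 N.
Spring compression = P/k = 12270/(5200) = 2.36 mm.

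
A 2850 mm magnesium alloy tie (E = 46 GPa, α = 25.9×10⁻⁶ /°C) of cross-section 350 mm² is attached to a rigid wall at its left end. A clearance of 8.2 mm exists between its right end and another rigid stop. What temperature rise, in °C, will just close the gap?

ΔT ≈ 111 °C

Contact occurs when the free expansion equals the gap: αΔT L = 8.2 mm.
ΔT = 8.2 / (25.9×10⁻⁶ × 2850) = 111.1 °C.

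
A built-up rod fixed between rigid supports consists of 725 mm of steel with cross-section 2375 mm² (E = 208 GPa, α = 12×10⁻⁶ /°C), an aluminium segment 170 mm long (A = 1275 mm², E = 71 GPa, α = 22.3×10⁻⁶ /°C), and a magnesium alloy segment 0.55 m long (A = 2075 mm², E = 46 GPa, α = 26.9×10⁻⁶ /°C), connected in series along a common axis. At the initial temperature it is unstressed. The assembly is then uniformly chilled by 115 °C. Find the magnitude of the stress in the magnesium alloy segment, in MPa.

σ ≈ 166 MPa (tensile)

With the walls removed the bar would change length by δ_free = Σ αᵢΔT Lᵢ = 12×10⁻⁶×115×725 + 22.3×10⁻⁶×115×170 + 26.9×10⁻⁶×115×550 = 3.138 mm.
Since the ends are fixed, an axial force P builds up, equal in every segment, with P · Σ Lᵢ/(AᵢEᵢ) = δ_free.
Σ Lᵢ/(AᵢEᵢ) = 725/(2375×208×10³) + 170/(1275×71×10³) + 550/(2075×46×10³) = 9.108×10⁻⁶ mm/N.
Hence P = δ_free / Σ(L/AE) = 3.138/9.108×10⁻⁶ = 344.5 kN (tensile).
σ_{magnesium alloy} = P / A = 344500 / 2075 = 166 MPa.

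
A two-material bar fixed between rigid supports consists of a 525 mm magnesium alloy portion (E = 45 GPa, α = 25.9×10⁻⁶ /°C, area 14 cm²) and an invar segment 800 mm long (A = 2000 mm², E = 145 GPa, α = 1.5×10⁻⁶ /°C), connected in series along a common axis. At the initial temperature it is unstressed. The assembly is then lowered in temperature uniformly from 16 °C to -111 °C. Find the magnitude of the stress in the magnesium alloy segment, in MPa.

σ ≈ 121 MPa (tensile)

If the supports were absent, the total length change would be Σ αᵢΔT Lᵢ = 25.9×10⁻⁶×127×525 + 1.5×10⁻⁶×127×800 = 1.879 mm.
Since the ends are fixed, an axial force P builds up, equal in every segment, with P · Σ Lᵢ/(AᵢEᵢ) = δ_free.
Σ Lᵢ/(AᵢEᵢ) = 525/(1400×45×10³) + 800/(2000×145×10³) = 1.109×10⁻⁵ mm/N.
So P = 1.879 / 1.109×10⁻⁵ = 169.4 kN, tensile.
σ_{magnesium alloy} = P / A = 169400 / 1400 = 121 MPa.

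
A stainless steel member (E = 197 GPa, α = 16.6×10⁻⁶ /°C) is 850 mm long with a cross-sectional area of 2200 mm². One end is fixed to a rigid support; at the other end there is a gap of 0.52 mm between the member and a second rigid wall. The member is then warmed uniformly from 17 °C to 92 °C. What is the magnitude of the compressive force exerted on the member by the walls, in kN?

If the wall were absent the member would grow by αΔT L = 16.6×10⁻⁶ × 75 × 850 = 1.058 mm.
The gap closes (δ_free > 0.52 mm) and the wall then resists a further 1.058 − 0.52 = 0.5382 mm of expansion.
Compatibility: PL/(AE) = 0.5382 mm, so σ = P/A = E × (0.5382/850) = 124.7 MPa.
P = σA = 124.7 × 2200 = 274.4 kN.

P ≈ 274 kN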